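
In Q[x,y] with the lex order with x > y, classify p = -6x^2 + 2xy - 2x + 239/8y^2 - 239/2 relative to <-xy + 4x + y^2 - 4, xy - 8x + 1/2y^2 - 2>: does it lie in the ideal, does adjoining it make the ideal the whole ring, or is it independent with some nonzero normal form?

-6x^2 + 2xy - 2x + 239/8y^2 - 239/2 lies in I (it reduces to 0).

First compute the reduced Gröbner basis of I by Buchberger's algorithm.
f_1 = -xy + 4x + y^2 - 4, LT = xy.
f_2 = xy - 8x + 1/2y^2 - 2, LT = xy.

S(f_1,f_2): lcm = xy. S = 4x - 3/2y^2 + 6.
  reduce S modulo (f_1, f_2):
  remainder 4x - 3/2y^2 + 6 ≠ 0; add h_3 = 4x - 3/2y^2 + 6 to the basis.

S(f_1,h_3): lcm = xy. S = -4x + 3/8y^3 - y^2 - 3/2y + 4.
  reduce S modulo (f_1, f_2, h_3):
  remainder 3/8y^3 - 5/2y^2 - 3/2y + 10 ≠ 0; add h_4 = 3/8y^3 - 5/2y^2 - 3/2y + 10 to the basis.

The other S-polynomials (S(f_2,h_3), S(f_1,h_4), S(f_2,h_4), S(h_3,h_4)) all reduce to 0 modulo the current basis, so we have a Gröbner basis.
Inter-reduce: drop elements whose leading term is divisible by another's, tail-reduce, and make monic.
Reduced Gröbner basis: {x - 3/8y^2 + 3/2, y^3 - 20/3y^2 - 4y + 80/3}.
Label its elements g_1 = x - 3/8y^2 + 3/2, g_2 = y^3 - 20/3y^2 - 4y + 80/3.

Reduce p = -6x^2 + 2xy - 2x + 239/8y^2 - 239/2 modulo G:
  leading term x^2: subtract (-6x)·g_1 from -6x^2 + 2xy - 2x + 239/8y^2 - 239/2 → -9/4xy^2 + 2xy + 7x + 239/8y^2 - 239/2
  leading term xy^2: subtract (-9/4y^2)·g_1 from -9/4xy^2 + 2xy + 7x + 239/8y^2 - 239/2 → 2xy + 7x - 27/32y^4 + 133/4y^2 - 239/2
  leading term xy: subtract (2y)·g_1 from 2xy + 7x - 27/32y^4 + 133/4y^2 - 239/2 → 7x - 27/32y^4 + 3/4y^3 + 133/4y^2 - 3y - 239/2
  leading term x: subtract (7)·g_1 from 7x - 27/32y^4 + 3/4y^3 + 133/4y^2 - 3y - 239/2 → -27/32y^4 + 3/4y^3 + 287/8y^2 - 3y - 130
  leading term y^4: subtract (-27/32y)·g_2 from -27/32y^4 + 3/4y^3 + 287/8y^2 - 3y - 130 → -39/8y^3 + 65/2y^2 + 39/2y - 130
  leading term y^3: subtract (-39/8)·g_2 from -39/8y^3 + 65/2y^2 + 39/2y - 130 → 0
  normal form = 0.
Since the normal form is 0, p ∈ I.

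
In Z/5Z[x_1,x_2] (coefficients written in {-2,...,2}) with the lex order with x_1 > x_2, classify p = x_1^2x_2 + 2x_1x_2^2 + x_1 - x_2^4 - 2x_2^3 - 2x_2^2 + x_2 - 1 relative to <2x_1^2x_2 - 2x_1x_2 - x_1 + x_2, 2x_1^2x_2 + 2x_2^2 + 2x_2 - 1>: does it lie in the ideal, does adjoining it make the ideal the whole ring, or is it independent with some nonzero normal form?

First compute the reduced Gröbner basis of I by Buchberger's algorithm.
f_1 = 2x_1^2x_2 - 2x_1x_2 - x_1 + x_2, LT = x_1^2x_2.
f_2 = 2x_1^2x_2 + 2x_2^2 + 2x_2 - 1, LT = x_1^2x_2.

S(f_1,f_2): lcm = x_1^2x_2. S = -x_1x_2 + 2x_1 - x_2^2 + 2x_2 - 2.
  leading term x_1x_2: no divisor's leading term divides it; move -x_1x_2 to the remainder.
  leading term x_1: no divisor's leading term divides it; move 2x_1 to the remainder.
  leading term x_2^2: no divisor's leading term divides it; move -x_2^2 to the remainder.
  leading term x_2: no divisor's leading term divides it; move 2x_2 to the remainder.
  leading term 1: no divisor's leading term divides it; move -2 to the remainder.
  remainder -x_1x_2 + 2x_1 - x_2^2 + 2x_2 - 2 ≠ 0; add h_3 = -x_1x_2 + 2x_1 - x_2^2 + 2x_2 - 2 to the basis.

S(f_1,h_3): lcm = x_1^2x_2. S = 2x_1^2 - x_1x_2^2 + x_1x_2 - 2x_2.
  leading term x_1^2: no divisor's leading term divides it; move 2x_1^2 to the remainder.
  leading term x_1x_2^2: subtract (x_2)·h_3 from -x_1x_2^2 + x_1x_2 - 2x_2 → -x_1x_2 + x_2^3 - 2x_2^2
  leading term x_1x_2: subtract (1)·h_3 from -x_1x_2 + x_2^3 - 2x_2^2 → -2x_1 + x_2^3 - x_2^2 - 2x_2 + 2
  leading term x_1: no divisor's leading term divides it; move -2x_1 to the remainder.
  leading term x_2^3: no divisor's leading term divides it; move x_2^3 to the remainder.
  leading term x_2^2: no divisor's leading term divides it; move -x_2^2 to the remainder.
  leading term x_2: no divisor's leading term divides it; move -2x_2 to the remainder.
  leading term 1: no divisor's leading term divides it; move 2 to the remainder.
  remainder 2x_1^2 - 2x_1 + x_2^3 - x_2^2 - 2x_2 + 2 ≠ 0; add h_4 = 2x_1^2 - 2x_1 + x_2^3 - x_2^2 - 2x_2 + 2 to the basis.

S(f_1,h_4): lcm = x_1^2x_2. S = 2x_1 + 2x_2^4 - 2x_2^3 + x_2^2 + 2x_2.
  leading term x_1: no divisor's leading term divides it; move 2x_1 to the remainder.
  leading term x_2^4: no divisor's leading term divides it; move 2x_2^4 to the remainder.
  leading term x_2^3: no divisor's leading term divides it; move -2x_2^3 to the remainder.
  leading term x_2^2: no divisor's leading term divides it; move x_2^2 to the remainder.
  leading term x_2: no divisor's leading term divides it; move 2x_2 to the remainder.
  remainder 2x_1 + 2x_2^4 - 2x_2^3 + x_2^2 + 2x_2 ≠ 0; add h_5 = 2x_1 + 2x_2^4 - 2x_2^3 + x_2^2 + 2x_2 to the basis.

S(f_1,h_5): lcm = x_1^2x_2. S = -x_1x_2^5 + x_1x_2^4 + 2x_1x_2^3 - x_1x_2^2 - x_1x_2 + 2x_1 - 2x_2.
  leading term x_1x_2^5: subtract (x_2^4)·h_3 from -x_1x_2^5 + x_1x_2^4 + 2x_1x_2^3 - x_1x_2^2 - x_1x_2 + 2x_1 - 2x_2 → -x_1x_2^4 + 2x_1x_2^3 - x_1x_2^2 - x_1x_2 + 2x_1 + x_2^6 - 2x_2^5 + 2x_2^4 - 2x_2
  leading term x_1x_2^4: subtract (x_2^3)·h_3 from -x_1x_2^4 + 2x_1x_2^3 - x_1x_2^2 - x_1x_2 + 2x_1 + x_2^6 - 2x_2^5 + 2x_2^4 - 2x_2 → -x_1x_2^2 - x_1x_2 + 2x_1 + x_2^6 - x_2^5 + 2x_2^3 - 2x_2
  leading term x_1x_2^2: subtract (x_2)·h_3 from -x_1x_2^2 - x_1x_2 + 2x_1 + x_2^6 - x_2^5 + 2x_2^3 - 2x_2 → 2x_1x_2 + 2x_1 + x_2^6 - x_2^5 - 2x_2^3 - 2x_2^2
  leading term x_1x_2: subtract (-2)·h_3 from 2x_1x_2 + 2x_1 + x_2^6 - x_2^5 - 2x_2^3 - 2x_2^2 → x_1 + x_2^6 - x_2^5 - 2x_2^3 + x_2^2 - x_2 + 1
  leading term x_1: subtract (-2)·h_5 from x_1 + x_2^6 - x_2^5 - 2x_2^3 + x_2^2 - x_2 + 1 → x_2^6 - x_2^5 - x_2^4 - x_2^3 - 2x_2^2 - 2x_2 + 1
  leading term x_2^6: no divisor's leading term divides it; move x_2^6 to the remainder.
  leading term x_2^5: no divisor's leading term divides it; move -x_2^5 to the remainder.
  leading term x_2^4: no divisor's leading term divides it; move -x_2^4 to the remainder.
  leading term x_2^3: no divisor's leading term divides it; move -x_2^3 to the remainder.
  leading term x_2^2: no divisor's leading term divides it; move -2x_2^2 to the remainder.
  leading term x_2: no divisor's leading term divides it; move -2x_2 to the remainder.
  leading term 1: no divisor's leading term divides it; move 1 to the remainder.
  remainder x_2^6 - x_2^5 - x_2^4 - x_2^3 - 2x_2^2 - 2x_2 + 1 ≠ 0; add h_6 = x_2^6 - x_2^5 - x_2^4 - x_2^3 - 2x_2^2 - 2x_2 + 1 to the basis.

S(h_3,h_5): lcm = x_1x_2. S = -2x_1 - x_2^5 + x_2^4 + 2x_2^3 - 2x_2 + 2.
  leading term x_1: subtract (-1)·h_5 from -2x_1 - x_2^5 + x_2^4 + 2x_2^3 - 2x_2 + 2 → -x_2^5 - 2x_2^4 + x_2^2 + 2
  leading term x_2^5: no divisor's leading term divides it; move -x_2^5 to the remainder.
  leading term x_2^4: no divisor's leading term divides it; move -2x_2^4 to the remainder.
  leading term x_2^2: no divisor's leading term divides it; move x_2^2 to the remainder.
  leading term 1: no divisor's leading term divides it; move 2 to the remainder.
  remainder -x_2^5 - 2x_2^4 + x_2^2 + 2 ≠ 0; add h_7 = -x_2^5 - 2x_2^4 + x_2^2 + 2 to the basis.

The other S-polynomials (S(f_2,h_3), S(f_2,h_4), S(h_3,h_4), S(f_2,h_5), S(h_4,h_5), S(f_1,h_6), S(f_2,h_6), S(h_3,h_6), S(h_4,h_6), S(h_5,h_6), S(f_1,h_7), S(f_2,h_7), S(h_3,h_7), S(h_4,h_7), S(h_5,h_7), S(h_6,h_7)) all reduce to 0 modulo the current basis, so we have a Gröbner basis.
Inter-reduce: drop elements whose leading term is divisible by another's, tail-reduce, and make monic.
Reduced Gröbner basis: {x_1 + x_2^4 - x_2^3 - 2x_2^2 + x_2, x_2^5 + 2x_2^4 - x_2^2 - 2}.
Label its elements g_1 = x_1 + x_2^4 - x_2^3 - 2x_2^2 + x_2, g_2 = x_2^5 + 2x_2^4 - x_2^2 - 2.

Reduce p = x_1^2x_2 + 2x_1x_2^2 + x_1 - x_2^4 - 2x_2^3 - 2x_2^2 + x_2 - 1 modulo G:
  leading term x_1^2x_2: subtract (x_1x_2)·g_1 from x_1^2x_2 + 2x_1x_2^2 + x_1 - x_2^4 - 2x_2^3 - 2x_2^2 + x_2 - 1 → -x_1x_2^5 + x_1x_2^4 + 2x_1x_2^3 + x_1x_2^2 + x_1 - x_2^4 - 2x_2^3 - 2x_2^2 + x_2 - 1
  leading term x_1x_2^5: subtract (-x_2^5)·g_1 from -x_1x_2^5 + x_1x_2^4 + 2x_1x_2^3 + x_1x_2^2 + x_1 - x_2^4 - 2x_2^3 - 2x_2^2 + x_2 - 1 → x_1x_2^4 + 2x_1x_2^3 + x_1x_2^2 + x_1 + x_2^9 - x_2^8 - 2x_2^7 + x_2^6 - x_2^4 - 2x_2^3 - 2x_2^2 + x_2 - 1
  leading term x_1x_2^4: subtract (x_2^4)·g_1 from x_1x_2^4 + 2x_1x_2^3 + x_1x_2^2 + x_1 + x_2^9 - x_2^8 - 2x_2^7 + x_2^6 - x_2^4 - 2x_2^3 - 2x_2^2 + x_2 - 1 → 2x_1x_2^3 + x_1x_2^2 + x_1 + x_2^9 - 2x_2^8 - x_2^7 - 2x_2^6 - x_2^5 - x_2^4 - 2x_2^3 - 2x_2^2 + x_2 - 1
  leading term x_1x_2^3: subtract (2x_2^3)·g_1 from 2x_1x_2^3 + x_1x_2^2 + x_1 + x_2^9 - 2x_2^8 - x_2^7 - 2x_2^6 - x_2^5 - x_2^4 - 2x_2^3 - 2x_2^2 + x_2 - 1 → x_1x_2^2 + x_1 + x_2^9 - 2x_2^8 + 2x_2^7 - 2x_2^5 + 2x_2^4 - 2x_2^3 - 2x_2^2 + x_2 - 1
  leading term x_1x_2^2: subtract (x_2^2)·g_1 from x_1x_2^2 + x_1 + x_2^9 - 2x_2^8 + 2x_2^7 - 2x_2^5 + 2x_2^4 - 2x_2^3 - 2x_2^2 + x_2 - 1 → x_1 + x_2^9 - 2x_2^8 + 2x_2^7 - x_2^6 - x_2^5 - x_2^4 + 2x_2^3 - 2x_2^2 + x_2 - 1
  leading term x_1: subtract (1)·g_1 from x_1 + x_2^9 - 2x_2^8 + 2x_2^7 - x_2^6 - x_2^5 - x_2^4 + 2x_2^3 - 2x_2^2 + x_2 - 1 → x_2^9 - 2x_2^8 + 2x_2^7 - x_2^6 - x_2^5 - 2x_2^4 - 2x_2^3 - 1
  leading term x_2^9: subtract (x_2^4)·g_2 from x_2^9 - 2x_2^8 + 2x_2^7 - x_2^6 - x_2^5 - 2x_2^4 - 2x_2^3 - 1 → x_2^8 + 2x_2^7 - x_2^5 - 2x_2^3 - 1
  leading term x_2^8: subtract (x_2^3)·g_2 from x_2^8 + 2x_2^7 - x_2^5 - 2x_2^3 - 1 → -1
  leading term 1: no divisor's leading term divides it; move -1 to the remainder.
  normal form = -1.
The normal form is nonzero, so p ∉ I. Since p minus its normal form lies in I, I + (p) = I + (r) where r = -1; decide whether this ideal is the whole ring.
Here r = -1 is a nonzero constant, hence a unit: 1 ∈ I + (p), the Gröbner basis of I + (p) is {1}, and the enlarged system has no common solution — adjoining p is inconsistent.

Adjoining x_1^2x_2 + 2x_1x_2^2 + x_1 - x_2^4 - 2x_2^3 - 2x_2^2 + x_2 - 1 makes the ideal the whole ring: the system is inconsistent.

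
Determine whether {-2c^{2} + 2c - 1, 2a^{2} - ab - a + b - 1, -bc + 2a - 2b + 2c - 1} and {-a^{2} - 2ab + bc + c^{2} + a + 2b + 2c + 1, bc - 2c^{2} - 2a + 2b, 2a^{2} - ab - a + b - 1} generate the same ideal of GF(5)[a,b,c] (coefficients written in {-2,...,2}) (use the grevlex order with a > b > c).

No, the ideals differ.

Since reduced Gröbner bases are canonical representatives of ideals under a given ordering, it suffices to compute and compare them.
Buchberger on the first generating set:
f_1 = -2c^{2} + 2c - 1, LT = c^{2}.
f_2 = 2a^{2} - ab - a + b - 1, LT = a^{2}.
f_3 = -bc + 2a - 2b + 2c - 1, LT = bc.

S(f_1,f_3): lcm = bc^{2}. S = 2ac + 2bc + 2c^{2} - 2b - c.
  reduce S modulo (f_1, f_2, f_3):
  remainder 2ac - a - b + 2 ≠ 0; add g_4 = 2ac - a - b + 2 to the basis.

S(f_2,g_4): lcm = a^{2}c. S = 2abc - 2a^{2} - 2ab + 2ac - 2bc - a + 2c.
  reduce S modulo (f_1, f_2, f_3, g_4):
  remainder 2a + b - 2c + 2 ≠ 0; add g_5 = 2a + b - 2c + 2 to the basis.

S(f_3,g_4): lcm = abc. S = -2a^{2} - 2b^{2} - 2ac + a - b.
  reduce S modulo (f_1, f_2, f_3, g_4, g_5):
  remainder b^{2} + b ≠ 0; add g_6 = b^{2} + b to the basis.

The other S-polynomials (S(f_1,f_2), S(f_2,f_3), S(f_1,g_4), S(f_1,g_5), S(f_2,g_5), S(f_3,g_5), S(g_4,g_5), S(f_1,g_6), S(f_2,g_6), S(f_3,g_6), S(g_4,g_6), S(g_5,g_6)) all reduce to 0 modulo the current basis, so we have a Gröbner basis.
Inter-reduce: drop elements whose leading term is divisible by another's, tail-reduce, and make monic.
Reduced Gröbner basis: {b^{2} + b, bc - 2b + c - 2, c^{2} - c - 2, a - 2b - c + 1}.

Buchberger on the second generating set:
h_1 = -a^{2} - 2ab + bc + c^{2} + a + 2b + 2c + 1, LT = a^{2}.
h_2 = bc - 2c^{2} - 2a + 2b, LT = bc.
h_3 = 2a^{2} - ab - a + b - 1, LT = a^{2}.

S(h_1,h_3): lcm = a^{2}. S = -bc - c^{2} + 2a - 2c + 2.
  reduce S modulo (h_1, h_2, h_3):
  remainder 2c^{2} + 2b - 2c + 2 ≠ 0; add k_4 = 2c^{2} + 2b - 2c + 2 to the basis.

S(h_2,k_4): lcm = bc^{2}. S = -2c^{3} - b^{2} - 2ac - 2bc - b.
  reduce S modulo (h_1, h_2, h_3, k_4):
  remainder -b^{2} - 2ac + b + 2 ≠ 0; add k_5 = -b^{2} - 2ac + b + 2 to the basis.

The other S-polynomials (S(h_1,h_2), S(h_2,h_3), S(h_1,k_4), S(h_3,k_4), S(h_1,k_5), S(h_2,k_5), S(h_3,k_5), S(k_4,k_5)) all reduce to 0 modulo the current basis, so we have a Gröbner basis.
Inter-reduce: drop elements whose leading term is divisible by another's, tail-reduce, and make monic.
Reduced Gröbner basis: {a^{2} + 2ab + 2a - 2b + 2, b^{2} + 2ac - b - 2, bc - 2a - b - 2c + 2, c^{2} + b - c + 1}.

The bases are distinct; the ideals are different.
The same test decides containment: I ⊆ J iff every generator of I reduces to 0 modulo a Gröbner basis of J.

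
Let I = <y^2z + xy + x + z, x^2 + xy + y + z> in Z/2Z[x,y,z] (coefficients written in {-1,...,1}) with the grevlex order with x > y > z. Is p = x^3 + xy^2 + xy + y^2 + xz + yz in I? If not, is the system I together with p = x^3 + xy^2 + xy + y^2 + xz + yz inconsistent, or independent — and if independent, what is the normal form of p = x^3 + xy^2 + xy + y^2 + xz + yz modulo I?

First compute the reduced Gröbner basis of I by Buchberger's algorithm.
f_1 = y^2z + xy + x + z, LT = y^2z.
f_2 = x^2 + xy + y + z, LT = x^2.

The S-polynomials (S(f_1,f_2)) all reduce to 0 modulo the current basis, so we have a Gröbner basis.
Inter-reduce: drop elements whose leading term is divisible by another's, tail-reduce, and make monic.
Reduced Gröbner basis: {y^2z + xy + x + z, x^2 + xy + y + z}.
Label its elements g_1 = y^2z + xy + x + z, g_2 = x^2 + xy + y + z.

Reduce p = x^3 + xy^2 + xy + y^2 + xz + yz modulo G:
  leading term x^3: subtract (x)·g_2 from x^3 + xy^2 + xy + y^2 + xz + yz → x^2y + xy^2 + y^2 + yz
  leading term x^2y: subtract (y)·g_2 from x^2y + xy^2 + y^2 + yz → 0
  normal form = 0.
Since the normal form is 0, p ∈ I.

x^3 + xy^2 + xy + y^2 + xz + yz lies in I (it reduces to 0).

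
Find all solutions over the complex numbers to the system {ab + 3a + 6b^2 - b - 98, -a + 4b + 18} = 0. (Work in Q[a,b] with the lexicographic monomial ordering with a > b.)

{(2, -4), (112/5, 11/10)}

Compute a lex Gröbner basis by Buchberger's algorithm.
f_1 = ab + 3a + 6b^2 - b - 98, LT = ab.
f_2 = -a + 4b + 18, LT = a.

S(f_1,f_2): lcm = ab. S = 3a + 10b^2 + 17b - 98.
  leading term a: subtract (-3)·f_2 from 3a + 10b^2 + 17b - 98 → 10b^2 + 29b - 44
  leading term b^2: no divisor's leading term divides it; move 10b^2 to the remainder.
  leading term b: no divisor's leading term divides it; move 29b to the remainder.
  leading term 1: no divisor's leading term divides it; move -44 to the remainder.
  remainder 10b^2 + 29b - 44 ≠ 0; add h_3 = 10b^2 + 29b - 44 to the basis.

The other S-polynomials (S(f_1,h_3), S(f_2,h_3)) all reduce to 0 modulo the current basis, so we have a Gröbner basis.
Inter-reduce: drop elements whose leading term is divisible by another's, tail-reduce, and make monic.
Reduced Gröbner basis: {a - 4b - 18, b^2 + 29/10b - 22/5}.

A lex Gröbner basis eliminates variables successively. Here b^2 + 29/10b - 22/5 depends only on b, with roots {-4, 11/10}; lifting each root through the earlier basis elements recovers the full solutions.
  b = -4: the earlier basis element becomes a - 2 = 0, giving a = 2 — point (2, -4).
  b = 11/10: the earlier basis element becomes a - 112/5 = 0, giving a = 112/5 — point (112/5, 11/10).
Substituting each solution back into the original system confirms all equations vanish.
Zero-dimensionality of the ideal guarantees finitely many solutions over ℂ.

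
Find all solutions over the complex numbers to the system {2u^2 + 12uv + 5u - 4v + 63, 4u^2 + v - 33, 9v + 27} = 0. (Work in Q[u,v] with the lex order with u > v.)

{(3, -3)}

Compute a lex Gröbner basis by Buchberger's algorithm.
f_1 = 2u^2 + 12uv + 5u - 4v + 63, LT = u^2.
f_2 = 4u^2 + v - 33, LT = u^2.
f_3 = 9v + 27, LT = v.

S(f_1,f_2): lcm = u^2. S = 6uv + 5/2u - 9/4v + 159/4.
  reduce S modulo (f_1, f_2, f_3):
  remainder -31/2u + 93/2 ≠ 0; add h_4 = -31/2u + 93/2 to the basis.

The other S-polynomials (S(f_1,f_3), S(f_2,f_3), S(f_1,h_4), S(f_2,h_4), S(f_3,h_4)) all reduce to 0 modulo the current basis, so we have a Gröbner basis.
Inter-reduce: drop elements whose leading term is divisible by another's, tail-reduce, and make monic.
Reduced Gröbner basis: {u - 3, v + 3}.

Since the basis is lex-ordered, v + 3 is univariate in v. Its roots are {-3}. Back-substituting each root into the other basis elements fixes the other coordinates.
  v = -3: the earlier basis element becomes u - 3 = 0, giving u = 3 — point (3, -3).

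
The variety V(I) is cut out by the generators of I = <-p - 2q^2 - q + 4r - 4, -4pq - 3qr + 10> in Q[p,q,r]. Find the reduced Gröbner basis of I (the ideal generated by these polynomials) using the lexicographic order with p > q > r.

G = {p + 2q^2 + q - 4r + 4, q^3 + 1/2q^2 - 19/8qr + 2q + 5/4}

The reduced Gröbner basis is the canonical form of the ideal for this ordering.

f_1 = -p - 2q^2 - q + 4r - 4, LT = p.
f_2 = -4pq - 3qr + 10, LT = pq.

S(f_1,f_2): lcm = pq. S = 2q^3 + q^2 - 19/4qr + 4q + 5/2.
  leading term q^3: no divisor's leading term divides it; move 2q^3 to the remainder.
  leading term q^2: no divisor's leading term divides it; move q^2 to the remainder.
  leading term qr: no divisor's leading term divides it; move -19/4qr to the remainder.
  leading term q: no divisor's leading term divides it; move 4q to the remainder.
  leading term 1: no divisor's leading term divides it; move 5/2 to the remainder.
  remainder 2q^3 + q^2 - 19/4qr + 4q + 5/2 ≠ 0; add g_3 = 2q^3 + q^2 - 19/4qr + 4q + 5/2 to the basis.

The other S-polynomials (S(f_1,g_3), S(f_2,g_3)) all reduce to 0 modulo the current basis, so we have a Gröbner basis.
Inter-reduce: drop elements whose leading term is divisible by another's, tail-reduce, and make monic.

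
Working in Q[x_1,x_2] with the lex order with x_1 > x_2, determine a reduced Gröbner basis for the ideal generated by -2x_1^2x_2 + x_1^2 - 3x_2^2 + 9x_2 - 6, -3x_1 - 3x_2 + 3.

f_1 = -2x_1^2x_2 + x_1^2 - 3x_2^2 + 9x_2 - 6, LT = x_1^2x_2.
f_2 = -3x_1 - 3x_2 + 3, LT = x_1.

S(f_1,f_2): lcm = x_1^2x_2. S = -1/2x_1^2 - x_1x_2^2 + x_1x_2 + 3/2x_2^2 - 9/2x_2 + 3.
  reduce S modulo (f_1, f_2):
  remainder x_2^3 - x_2^2 - 5/2x_2 + 5/2 ≠ 0; add g_3 = x_2^3 - x_2^2 - 5/2x_2 + 5/2 to the basis.

The other S-polynomials (S(f_1,g_3), S(f_2,g_3)) all reduce to 0 modulo the current basis, so we have a Gröbner basis.
Inter-reduce: drop elements whose leading term is divisible by another's, tail-reduce, and make monic.

G = {x_1 + x_2 - 1, x_2^3 - x_2^2 - 5/2x_2 + 5/2}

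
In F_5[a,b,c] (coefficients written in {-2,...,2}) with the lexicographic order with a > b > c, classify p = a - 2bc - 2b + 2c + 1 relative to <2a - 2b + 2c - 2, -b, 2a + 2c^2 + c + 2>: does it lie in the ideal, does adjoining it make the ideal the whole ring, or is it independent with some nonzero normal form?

Adjoining a - 2bc - 2b + 2c + 1 makes the ideal the whole ring: the system is inconsistent.

First compute the reduced Gröbner basis of I by Buchberger's algorithm.
f_1 = 2a - 2b + 2c - 2, LT = a.
f_2 = -b, LT = b.
f_3 = 2a + 2c^2 + c + 2, LT = a.

S(f_1,f_3): lcm = a. S = -b - c^2 - 2c - 2.
  leading term b: subtract (1)·f_2 from -b - c^2 - 2c - 2 → -c^2 - 2c - 2
  leading term c^2: no divisor's leading term divides it; move -c^2 to the remainder.
  leading term c: no divisor's leading term divides it; move -2c to the remainder.
  leading term 1: no divisor's leading term divides it; move -2 to the remainder.
  remainder -c^2 - 2c - 2 ≠ 0; add h_4 = -c^2 - 2c - 2 to the basis.

The other S-polynomials (S(f_1,f_2), S(f_2,f_3), S(f_1,h_4), S(f_2,h_4), S(f_3,h_4)) all reduce to 0 modulo the current basis, so we have a Gröbner basis.
Inter-reduce: drop elements whose leading term is divisible by another's, tail-reduce, and make monic.
Reduced Gröbner basis: {a + c - 1, b, c^2 + 2c + 2}.
Label its elements g_1 = a + c - 1, g_2 = b, g_3 = c^2 + 2c + 2.

Reduce p = a - 2bc - 2b + 2c + 1 modulo G:
  leading term a: subtract (1)·g_1 from a - 2bc - 2b + 2c + 1 → -2bc - 2b + c + 2
  leading term bc: subtract (-2c)·g_2 from -2bc - 2b + c + 2 → -2b + c + 2
  leading term b: subtract (-2)·g_2 from -2b + c + 2 → c + 2
  leading term c: no divisor's leading term divides it; move c to the remainder.
  leading term 1: no divisor's leading term divides it; move 2 to the remainder.
  normal form = c + 2.
The normal form is nonzero, so p ∉ I. Since p minus its normal form lies in I, I + (p) = I + (r) where r = c + 2; decide whether this ideal is the whole ring.
Run Buchberger on G together with r (pairs among the g_i already reduce to 0 since G is a Gröbner basis):
g_1 = a + c - 1, LT = a.
g_2 = b, LT = b.
g_3 = c^2 + 2c + 2, LT = c^2.
r = c + 2, LT = c.

S(g_3,r): lcm = c^2. S = 2.
  leading term 1: no divisor's leading term divides it; move 2 to the remainder.
  remainder 2 ≠ 0; add m_5 = 2 to the basis.

The other S-polynomials (S(g_1,g_2), S(g_1,g_3), S(g_1,r), S(g_2,g_3), S(g_2,r), S(g_1,m_5), S(g_2,m_5), S(g_3,m_5), S(r,m_5)) all reduce to 0 modulo the current basis, so we have a Gröbner basis.
Inter-reduce: drop elements whose leading term is divisible by another's, tail-reduce, and make monic.
Reduced Gröbner basis: {1}.
The reduced Gröbner basis of I + (p) is {1}: the ideal is the whole ring, so the enlarged system has no common solution — adjoining p is inconsistent.

The remainder on division by a Gröbner basis is unique — it is the normal form.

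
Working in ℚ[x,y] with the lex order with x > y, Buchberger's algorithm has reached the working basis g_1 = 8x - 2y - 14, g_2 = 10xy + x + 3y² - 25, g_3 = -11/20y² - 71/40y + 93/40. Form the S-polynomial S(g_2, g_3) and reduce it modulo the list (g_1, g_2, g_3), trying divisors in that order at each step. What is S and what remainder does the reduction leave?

S(g_2, g_3) = -172/55xy + 93/22x + 3/10y³ - 5/2y; remainder on division = 0.

lcm(LM(g_2), LM(g_3)) = xy².
S = (lcm/LT(g_2))·g_2 − (lcm/LT(g_3))·g_3 = -172/55xy + 93/22x + 3/10y³ - 5/2y.
Reduce S modulo (g_1, g_2, g_3) in that order:
  leading term xy: subtract (-43/110y)·g_1 from -172/55xy + 93/22x + 3/10y³ - 5/2y → 93/22x + 3/10y³ - 43/55y² - 877/110y
  leading term x: subtract (93/176)·g_1 from 93/22x + 3/10y³ - 43/55y² - 877/110y → 3/10y³ - 43/55y² - 3043/440y + 651/88
  leading term y³: subtract (-6/11y)·g_3 from 3/10y³ - 43/55y² - 3043/440y + 651/88 → -7/4y² - 497/88y + 651/88
  leading term y²: subtract (35/11)·g_3 from -7/4y² - 497/88y + 651/88 → 0
The remainder is 0, so this S-polynomial contributes no new basis element.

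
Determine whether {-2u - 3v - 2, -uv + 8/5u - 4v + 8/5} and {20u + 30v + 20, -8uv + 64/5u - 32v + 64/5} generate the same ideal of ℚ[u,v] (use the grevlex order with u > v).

Yes, the ideals are equal.

Two ideals are equal iff their reduced Gröbner bases coincide (the reduced basis is unique for a fixed ordering).
Buchberger on the first generating set:
f_1 = -2u - 3v - 2, LT = u.
f_2 = -uv + 8/5u - 4v + 8/5, LT = uv.

S(f_1,f_2): lcm = uv. S = 3/2v² + 8/5u - 3v + 8/5.
  leading term v²: no divisor's leading term divides it; move 3/2v² to the remainder.
  leading term u: subtract (-⅘)·f_1 from 8/5u - 3v + 8/5 → -27/5v
  leading term v: no divisor's leading term divides it; move -27/5v to the remainder.
  remainder 3/2v² - 27/5v ≠ 0; add g_3 = 3/2v² - 27/5v to the basis.

S(f_1,g_3): leading monomials are coprime, so the S-polynomial reduces to 0 (Buchberger's first criterion).
S(f_2,g_3): lcm = uv². S = 2uv + 4v² - 8/5v.
  leading term uv: subtract (-v)·f_1 from 2uv + 4v² - 8/5v → v² - 18/5v
  leading term v²: subtract (⅔)·g_3 from v² - 18/5v → 0
  remainder 0.

Every S-polynomial of the final basis reduces to 0, so we have a Gröbner basis.
Inter-reduce: drop elements whose leading term is divisible by another's, tail-reduce, and make monic.
Reduced Gröbner basis: {v² - 18/5v, u + 3/2v + 1}.

Buchberger on the second generating set:
h_1 = 20u + 30v + 20, LT = u.
h_2 = -8uv + 64/5u - 32v + 64/5, LT = uv.

S(h_1,h_2): lcm = uv. S = 3/2v² + 8/5u - 3v + 8/5.
  leading term v²: no divisor's leading term divides it; move 3/2v² to the remainder.
  leading term u: subtract (2/25)·h_1 from 8/5u - 3v + 8/5 → -27/5v
  leading term v: no divisor's leading term divides it; move -27/5v to the remainder.
  remainder 3/2v² - 27/5v ≠ 0; add k_3 = 3/2v² - 27/5v to the basis.

S(h_1,k_3): leading monomials are coprime, so the S-polynomial reduces to 0 (Buchberger's first criterion).
S(h_2,k_3): lcm = uv². S = 2uv + 4v² - 8/5v.
  leading term uv: subtract (1/10v)·h_1 from 2uv + 4v² - 8/5v → v² - 18/5v
  leading term v²: subtract (⅔)·k_3 from v² - 18/5v → 0
  remainder 0.

Every S-polynomial of the final basis reduces to 0, so we have a Gröbner basis.
Inter-reduce: drop elements whose leading term is divisible by another's, tail-reduce, and make monic.
Reduced Gröbner basis: {v² - 18/5v, u + 3/2v + 1}.

Same reduced basis, so the two generating sets span the same ideal.
The choice of monomial ordering does not affect the verdict — as long as both bases are computed under the same ordering, their equality decides ideal equality.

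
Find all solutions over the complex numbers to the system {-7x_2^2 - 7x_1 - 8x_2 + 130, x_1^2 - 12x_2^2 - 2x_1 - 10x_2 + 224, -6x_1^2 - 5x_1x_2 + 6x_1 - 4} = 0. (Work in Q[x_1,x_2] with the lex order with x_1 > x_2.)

Compute a lex Gröbner basis by Buchberger's algorithm.
f_1 = -7x_1 - 7x_2^2 - 8x_2 + 130, LT = x_1.
f_2 = x_1^2 - 2x_1 - 12x_2^2 - 10x_2 + 224, LT = x_1^2.
f_3 = -6x_1^2 - 5x_1x_2 + 6x_1 - 4, LT = x_1^2.

S(f_1,f_2): lcm = x_1^2. S = x_1x_2^2 + 8/7x_1x_2 - 116/7x_1 + 12x_2^2 + 10x_2 - 224.
  leading term x_1x_2^2: subtract (-1/7x_2^2)·f_1 from x_1x_2^2 + 8/7x_1x_2 - 116/7x_1 + 12x_2^2 + 10x_2 - 224 → 8/7x_1x_2 - 116/7x_1 - x_2^4 - 8/7x_2^3 + 214/7x_2^2 + 10x_2 - 224
  leading term x_1x_2: subtract (-8/49x_2)·f_1 from 8/7x_1x_2 - 116/7x_1 - x_2^4 - 8/7x_2^3 + 214/7x_2^2 + 10x_2 - 224 → -116/7x_1 - x_2^4 - 16/7x_2^3 + 1434/49x_2^2 + 1530/49x_2 - 224
  leading term x_1: subtract (116/49)·f_1 from -116/7x_1 - x_2^4 - 16/7x_2^3 + 1434/49x_2^2 + 1530/49x_2 - 224 → -x_2^4 - 16/7x_2^3 + 2246/49x_2^2 + 2458/49x_2 - 26056/49
  leading term x_2^4: no divisor's leading term divides it; move -x_2^4 to the remainder.
  leading term x_2^3: no divisor's leading term divides it; move -16/7x_2^3 to the remainder.
  leading term x_2^2: no divisor's leading term divides it; move 2246/49x_2^2 to the remainder.
  leading term x_2: no divisor's leading term divides it; move 2458/49x_2 to the remainder.
  leading term 1: no divisor's leading term divides it; move -26056/49 to the remainder.
  remainder -x_2^4 - 16/7x_2^3 + 2246/49x_2^2 + 2458/49x_2 - 26056/49 ≠ 0; add h_4 = -x_2^4 - 16/7x_2^3 + 2246/49x_2^2 + 2458/49x_2 - 26056/49 to the basis.

S(f_1,f_3): lcm = x_1^2. S = x_1x_2^2 + 13/42x_1x_2 - 123/7x_1 - 2/3.
  leading term x_1x_2^2: subtract (-1/7x_2^2)·f_1 from x_1x_2^2 + 13/42x_1x_2 - 123/7x_1 - 2/3 → 13/42x_1x_2 - 123/7x_1 - x_2^4 - 8/7x_2^3 + 130/7x_2^2 - 2/3
  leading term x_1x_2: subtract (-13/294x_2)·f_1 from 13/42x_1x_2 - 123/7x_1 - x_2^4 - 8/7x_2^3 + 130/7x_2^2 - 2/3 → -123/7x_1 - x_2^4 - 61/42x_2^3 + 2678/147x_2^2 + 845/147x_2 - 2/3
  leading term x_1: subtract (123/49)·f_1 from -123/7x_1 - x_2^4 - 61/42x_2^3 + 2678/147x_2^2 + 845/147x_2 - 2/3 → -x_2^4 - 61/42x_2^3 + 5261/147x_2^2 + 3797/147x_2 - 48068/147
  leading term x_2^4: subtract (1)·h_4 from -x_2^4 - 61/42x_2^3 + 5261/147x_2^2 + 3797/147x_2 - 48068/147 → 5/6x_2^3 - 211/21x_2^2 - 73/3x_2 + 4300/21
  leading term x_2^3: no divisor's leading term divides it; move 5/6x_2^3 to the remainder.
  leading term x_2^2: no divisor's leading term divides it; move -211/21x_2^2 to the remainder.
  leading term x_2: no divisor's leading term divides it; move -73/3x_2 to the remainder.
  leading term 1: no divisor's leading term divides it; move 4300/21 to the remainder.
  remainder 5/6x_2^3 - 211/21x_2^2 - 73/3x_2 + 4300/21 ≠ 0; add h_5 = 5/6x_2^3 - 211/21x_2^2 - 73/3x_2 + 4300/21 to the basis.

S(h_4,h_5): lcm = x_2^4. S = 502/35x_2^3 - 4076/245x_2^2 - 14498/49x_2 + 26056/49.
  leading term x_2^3: subtract (3012/175)·h_5 from 502/35x_2^3 - 4076/245x_2^2 - 14498/49x_2 + 26056/49 → 27352/175x_2^2 + 150594/1225x_2 - 146632/49
  leading term x_2^2: no divisor's leading term divides it; move 27352/175x_2^2 to the remainder.
  leading term x_2: no divisor's leading term divides it; move 150594/1225x_2 to the remainder.
  leading term 1: no divisor's leading term divides it; move -146632/49 to the remainder.
  remainder 27352/175x_2^2 + 150594/1225x_2 - 146632/49 ≠ 0; add h_6 = 27352/175x_2^2 + 150594/1225x_2 - 146632/49 to the basis.

S(h_4,h_6): lcm = x_2^4. S = 143519/95732x_2^3 - 4471499/167531x_2^2 - 2458/49x_2 + 26056/49.
  leading term x_2^3: subtract (430557/239330)·h_5 from 143519/95732x_2^3 - 4471499/167531x_2^2 - 2458/49x_2 + 26056/49 → -2061783/239330x_2^2 - 10700811/1675310x_2 + 27372294/167531
  leading term x_2^2: subtract (-10308915/187032976)·h_6 from -2061783/239330x_2^2 - 10700811/1675310x_2 + 27372294/167531 → 1780356663/4582307912x_2 - 1780356663/1145576978
  leading term x_2: no divisor's leading term divides it; move 1780356663/4582307912x_2 to the remainder.
  leading term 1: no divisor's leading term divides it; move -1780356663/1145576978 to the remainder.
  remainder 1780356663/4582307912x_2 - 1780356663/1145576978 ≠ 0; add h_7 = 1780356663/4582307912x_2 - 1780356663/1145576978 to the basis.

The other S-polynomials (S(f_2,f_3), S(f_1,h_4), S(f_2,h_4), S(f_3,h_4), S(f_1,h_5), S(f_2,h_5), S(f_3,h_5), S(f_1,h_6), S(f_2,h_6), S(f_3,h_6), S(h_5,h_6), S(f_1,h_7), S(f_2,h_7), S(f_3,h_7), S(h_4,h_7), S(h_5,h_7), S(h_6,h_7)) all reduce to 0 modulo the current basis, so we have a Gröbner basis.
Inter-reduce: drop elements whose leading term is divisible by another's, tail-reduce, and make monic.
Reduced Gröbner basis: {x_1 + 2, x_2 - 4}.

Elimination: the polynomial x_2 - 4 lies in the elimination ideal for x_2, so x_2 ∈ {4}. For each such x_2, the remaining basis elements (now univariate) give the rest of the solution.
  x_2 = 4: the earlier basis element becomes x_1 + 2 = 0, giving x_1 = -2 — point (-2, 4).
Each listed point satisfies every original equation (direct substitution).

{(-2, 4)}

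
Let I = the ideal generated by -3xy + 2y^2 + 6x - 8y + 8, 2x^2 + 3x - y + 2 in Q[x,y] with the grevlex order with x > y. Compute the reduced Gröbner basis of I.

G = {y^3 - 39/8y^2 + 15/2y - 7/2, x^2 + 3/2x - 1/2y + 1, xy - 2/3y^2 - 2x + 8/3y - 8/3}

f_1 = -3xy + 2y^2 + 6x - 8y + 8, LT = xy.
f_2 = 2x^2 + 3x - y + 2, LT = x^2.

S(f_1,f_2): lcm = x^2y. S = -2/3xy^2 - 2x^2 + 7/6xy + 1/2y^2 - 8/3x - y.
  leading term xy^2: subtract (2/9y)·f_1 from -2/3xy^2 - 2x^2 + 7/6xy + 1/2y^2 - 8/3x - y → -4/9y^3 - 2x^2 - 1/6xy + 41/18y^2 - 8/3x - 25/9y
  leading term y^3: no divisor's leading term divides it; move -4/9y^3 to the remainder.
  leading term x^2: subtract (-1)·f_2 from -2x^2 - 1/6xy + 41/18y^2 - 8/3x - 25/9y → -1/6xy + 41/18y^2 + 1/3x - 34/9y + 2
  leading term xy: subtract (1/18)·f_1 from -1/6xy + 41/18y^2 + 1/3x - 34/9y + 2 → 13/6y^2 - 10/3y + 14/9
  leading term y^2: no divisor's leading term divides it; move 13/6y^2 to the remainder.
  leading term y: no divisor's leading term divides it; move -10/3y to the remainder.
  leading term 1: no divisor's leading term divides it; move 14/9 to the remainder.
  remainder -4/9y^3 + 13/6y^2 - 10/3y + 14/9 ≠ 0; add g_3 = -4/9y^3 + 13/6y^2 - 10/3y + 14/9 to the basis.

S(f_1,g_3): lcm = xy^3. S = -2/3y^4 + 23/8xy^2 + 8/3y^3 - 15/2xy - 8/3y^2 + 7/2x.
  leading term y^4: subtract (3/2y)·g_3 from -2/3y^4 + 23/8xy^2 + 8/3y^3 - 15/2xy - 8/3y^2 + 7/2x → 23/8xy^2 - 7/12y^3 - 15/2xy + 7/3y^2 + 7/2x - 7/3y
  leading term xy^2: subtract (-23/24y)·f_1 from 23/8xy^2 - 7/12y^3 - 15/2xy + 7/3y^2 + 7/2x - 7/3y → 4/3y^3 - 7/4xy - 16/3y^2 + 7/2x + 16/3y
  leading term y^3: subtract (-3)·g_3 from 4/3y^3 - 7/4xy - 16/3y^2 + 7/2x + 16/3y → -7/4xy + 7/6y^2 + 7/2x - 14/3y + 14/3
  leading term xy: subtract (7/12)·f_1 from -7/4xy + 7/6y^2 + 7/2x - 14/3y + 14/3 → 0
  remainder 0.

S(f_2,g_3): leading monomials are coprime, so the S-polynomial reduces to 0 (Buchberger's first criterion).
Every S-polynomial of the final basis reduces to 0, so we have a Gröbner basis.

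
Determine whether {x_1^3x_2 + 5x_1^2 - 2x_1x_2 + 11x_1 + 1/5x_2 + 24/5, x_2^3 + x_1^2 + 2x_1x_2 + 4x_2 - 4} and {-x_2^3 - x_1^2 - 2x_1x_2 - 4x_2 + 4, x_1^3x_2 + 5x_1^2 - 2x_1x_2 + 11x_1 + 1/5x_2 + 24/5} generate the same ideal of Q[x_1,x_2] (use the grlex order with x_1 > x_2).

Since reduced Gröbner bases are canonical representatives of ideals under a given ordering, it suffices to compute and compare them.
Buchberger on the first generating set:
f_1 = x_1^3x_2 + 5x_1^2 - 2x_1x_2 + 11x_1 + 1/5x_2 + 24/5, LT = x_1^3x_2.
f_2 = x_2^3 + x_1^2 + 2x_1x_2 + 4x_2 - 4, LT = x_2^3.

S(f_1,f_2): lcm = x_1^3x_2^3. S = -x_1^5 - 2x_1^4x_2 - 4x_1^3x_2 + 5x_1^2x_2^2 - 2x_1x_2^3 + 4x_1^3 + 11x_1x_2^2 + 1/5x_2^3 + 24/5x_2^2.
  leading term x_1^5: no divisor's leading term divides it; move -x_1^5 to the remainder.
  leading term x_1^4x_2: subtract (-2x_1)·f_1 from -2x_1^4x_2 - 4x_1^3x_2 + 5x_1^2x_2^2 - 2x_1x_2^3 + 4x_1^3 + 11x_1x_2^2 + 1/5x_2^3 + 24/5x_2^2 → -4x_1^3x_2 + 5x_1^2x_2^2 - 2x_1x_2^3 + 14x_1^3 - 4x_1^2x_2 + 11x_1x_2^2 + 1/5x_2^3 + 22x_1^2 + 2/5x_1x_2 + 24/5x_2^2 + 48/5x_1
  leading term x_1^3x_2: subtract (-4)·f_1 from -4x_1^3x_2 + 5x_1^2x_2^2 - 2x_1x_2^3 + 14x_1^3 - 4x_1^2x_2 + 11x_1x_2^2 + 1/5x_2^3 + 22x_1^2 + 2/5x_1x_2 + 24/5x_2^2 + 48/5x_1 → 5x_1^2x_2^2 - 2x_1x_2^3 + 14x_1^3 - 4x_1^2x_2 + 11x_1x_2^2 + 1/5x_2^3 + 42x_1^2 - 38/5x_1x_2 + 24/5x_2^2 + 268/5x_1 + 4/5x_2 + 96/5
  leading term x_1^2x_2^2: no divisor's leading term divides it; move 5x_1^2x_2^2 to the remainder.
  leading term x_1x_2^3: subtract (-2x_1)·f_2 from -2x_1x_2^3 + 14x_1^3 - 4x_1^2x_2 + 11x_1x_2^2 + 1/5x_2^3 + 42x_1^2 - 38/5x_1x_2 + 24/5x_2^2 + 268/5x_1 + 4/5x_2 + 96/5 → 16x_1^3 + 11x_1x_2^2 + 1/5x_2^3 + 42x_1^2 + 2/5x_1x_2 + 24/5x_2^2 + 228/5x_1 + 4/5x_2 + 96/5
  leading term x_1^3: no divisor's leading term divides it; move 16x_1^3 to the remainder.
  leading term x_1x_2^2: no divisor's leading term divides it; move 11x_1x_2^2 to the remainder.
  leading term x_2^3: subtract (1/5)·f_2 from 1/5x_2^3 + 42x_1^2 + 2/5x_1x_2 + 24/5x_2^2 + 228/5x_1 + 4/5x_2 + 96/5 → 209/5x_1^2 + 24/5x_2^2 + 228/5x_1 + 20
  leading term x_1^2: no divisor's leading term divides it; move 209/5x_1^2 to the remainder.
  leading term x_2^2: no divisor's leading term divides it; move 24/5x_2^2 to the remainder.
  leading term x_1: no divisor's leading term divides it; move 228/5x_1 to the remainder.
  leading term 1: no divisor's leading term divides it; move 20 to the remainder.
  remainder -x_1^5 + 5x_1^2x_2^2 + 16x_1^3 + 11x_1x_2^2 + 209/5x_1^2 + 24/5x_2^2 + 228/5x_1 + 20 ≠ 0; add g_3 = -x_1^5 + 5x_1^2x_2^2 + 16x_1^3 + 11x_1x_2^2 + 209/5x_1^2 + 24/5x_2^2 + 228/5x_1 + 20 to the basis.

The other S-polynomials (S(f_1,g_3), S(f_2,g_3)) all reduce to 0 modulo the current basis, so we have a Gröbner basis.
Inter-reduce: drop elements whose leading term is divisible by another's, tail-reduce, and make monic.
Reduced Gröbner basis: {x_1^5 - 5x_1^2x_2^2 - 16x_1^3 - 11x_1x_2^2 - 209/5x_1^2 - 24/5x_2^2 - 228/5x_1 - 20, x_1^3x_2 + 5x_1^2 - 2x_1x_2 + 11x_1 + 1/5x_2 + 24/5, x_2^3 + x_1^2 + 2x_1x_2 + 4x_2 - 4}.

Buchberger on the second generating set:
h_1 = -x_2^3 - x_1^2 - 2x_1x_2 - 4x_2 + 4, LT = x_2^3.
h_2 = x_1^3x_2 + 5x_1^2 - 2x_1x_2 + 11x_1 + 1/5x_2 + 24/5, LT = x_1^3x_2.

S(h_1,h_2): lcm = x_1^3x_2^3. S = x_1^5 + 2x_1^4x_2 + 4x_1^3x_2 - 5x_1^2x_2^2 + 2x_1x_2^3 - 4x_1^3 - 11x_1x_2^2 - 1/5x_2^3 - 24/5x_2^2.
  leading term x_1^5: no divisor's leading term divides it; move x_1^5 to the remainder.
  leading term x_1^4x_2: subtract (2x_1)·h_2 from 2x_1^4x_2 + 4x_1^3x_2 - 5x_1^2x_2^2 + 2x_1x_2^3 - 4x_1^3 - 11x_1x_2^2 - 1/5x_2^3 - 24/5x_2^2 → 4x_1^3x_2 - 5x_1^2x_2^2 + 2x_1x_2^3 - 14x_1^3 + 4x_1^2x_2 - 11x_1x_2^2 - 1/5x_2^3 - 22x_1^2 - 2/5x_1x_2 - 24/5x_2^2 - 48/5x_1
  leading term x_1^3x_2: subtract (4)·h_2 from 4x_1^3x_2 - 5x_1^2x_2^2 + 2x_1x_2^3 - 14x_1^3 + 4x_1^2x_2 - 11x_1x_2^2 - 1/5x_2^3 - 22x_1^2 - 2/5x_1x_2 - 24/5x_2^2 - 48/5x_1 → -5x_1^2x_2^2 + 2x_1x_2^3 - 14x_1^3 + 4x_1^2x_2 - 11x_1x_2^2 - 1/5x_2^3 - 42x_1^2 + 38/5x_1x_2 - 24/5x_2^2 - 268/5x_1 - 4/5x_2 - 96/5
  leading term x_1^2x_2^2: no divisor's leading term divides it; move -5x_1^2x_2^2 to the remainder.
  leading term x_1x_2^3: subtract (-2x_1)·h_1 from 2x_1x_2^3 - 14x_1^3 + 4x_1^2x_2 - 11x_1x_2^2 - 1/5x_2^3 - 42x_1^2 + 38/5x_1x_2 - 24/5x_2^2 - 268/5x_1 - 4/5x_2 - 96/5 → -16x_1^3 - 11x_1x_2^2 - 1/5x_2^3 - 42x_1^2 - 2/5x_1x_2 - 24/5x_2^2 - 228/5x_1 - 4/5x_2 - 96/5
  leading term x_1^3: no divisor's leading term divides it; move -16x_1^3 to the remainder.
  leading term x_1x_2^2: no divisor's leading term divides it; move -11x_1x_2^2 to the remainder.
  leading term x_2^3: subtract (1/5)·h_1 from -1/5x_2^3 - 42x_1^2 - 2/5x_1x_2 - 24/5x_2^2 - 228/5x_1 - 4/5x_2 - 96/5 → -209/5x_1^2 - 24/5x_2^2 - 228/5x_1 - 20
  leading term x_1^2: no divisor's leading term divides it; move -209/5x_1^2 to the remainder.
  leading term x_2^2: no divisor's leading term divides it; move -24/5x_2^2 to the remainder.
  leading term x_1: no divisor's leading term divides it; move -228/5x_1 to the remainder.
  leading term 1: no divisor's leading term divides it; move -20 to the remainder.
  remainder x_1^5 - 5x_1^2x_2^2 - 16x_1^3 - 11x_1x_2^2 - 209/5x_1^2 - 24/5x_2^2 - 228/5x_1 - 20 ≠ 0; add k_3 = x_1^5 - 5x_1^2x_2^2 - 16x_1^3 - 11x_1x_2^2 - 209/5x_1^2 - 24/5x_2^2 - 228/5x_1 - 20 to the basis.

The other S-polynomials (S(h_1,k_3), S(h_2,k_3)) all reduce to 0 modulo the current basis, so we have a Gröbner basis.
Inter-reduce: drop elements whose leading term is divisible by another's, tail-reduce, and make monic.
Reduced Gröbner basis: {x_1^5 - 5x_1^2x_2^2 - 16x_1^3 - 11x_1x_2^2 - 209/5x_1^2 - 24/5x_2^2 - 228/5x_1 - 20, x_1^3x_2 + 5x_1^2 - 2x_1x_2 + 11x_1 + 1/5x_2 + 24/5, x_2^3 + x_1^2 + 2x_1x_2 + 4x_2 - 4}.

The two bases agree; hence the ideals are identical.

Yes, the ideals are equal.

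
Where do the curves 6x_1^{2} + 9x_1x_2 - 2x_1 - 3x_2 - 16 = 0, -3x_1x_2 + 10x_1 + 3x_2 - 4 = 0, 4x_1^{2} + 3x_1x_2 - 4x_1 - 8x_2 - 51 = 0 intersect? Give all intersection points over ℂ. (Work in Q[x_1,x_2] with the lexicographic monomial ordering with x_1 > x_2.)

Compute a lex Gröbner basis by Buchberger's algorithm.
f_1 = 6x_1^{2} + 9x_1x_2 - 2x_1 - 3x_2 - 16, LT = x_1^{2}.
f_2 = -3x_1x_2 + 10x_1 + 3x_2 - 4, LT = x_1x_2.
f_3 = 4x_1^{2} + 3x_1x_2 - 4x_1 - 8x_2 - 51, LT = x_1^{2}.

S(f_1,f_2): lcm = x_1^{2}x_2. S = \tfrac{10}{3}x_1^{2} + \tfrac{3}{2}x_1x_2^{2} + \tfrac{2}{3}x_1x_2 - \tfrac{4}{3}x_1 - \tfrac{1}{2}x_2^{2} - \tfrac{8}{3}x_2.
  leading term x_1^{2}: subtract (\tfrac{5}{9})·f_1 from \tfrac{10}{3}x_1^{2} + \tfrac{3}{2}x_1x_2^{2} + \tfrac{2}{3}x_1x_2 - \tfrac{4}{3}x_1 - \tfrac{1}{2}x_2^{2} - \tfrac{8}{3}x_2 → \tfrac{3}{2}x_1x_2^{2} - \tfrac{13}{3}x_1x_2 - \tfrac{2}{9}x_1 - \tfrac{1}{2}x_2^{2} - x_2 + \tfrac{80}{9}
  leading term x_1x_2^{2}: subtract (-\tfrac{1}{2}x_2)·f_2 from \tfrac{3}{2}x_1x_2^{2} - \tfrac{13}{3}x_1x_2 - \tfrac{2}{9}x_1 - \tfrac{1}{2}x_2^{2} - x_2 + \tfrac{80}{9} → \tfrac{2}{3}x_1x_2 - \tfrac{2}{9}x_1 + x_2^{2} - 3x_2 + \tfrac{80}{9}
  leading term x_1x_2: subtract (-\tfrac{2}{9})·f_2 from \tfrac{2}{3}x_1x_2 - \tfrac{2}{9}x_1 + x_2^{2} - 3x_2 + \tfrac{80}{9} → 2x_1 + x_2^{2} - \tfrac{7}{3}x_2 + 8
  leading term x_1: no divisor's leading term divides it; move 2x_1 to the remainder.
  leading term x_2^{2}: no divisor's leading term divides it; move x_2^{2} to the remainder.
  leading term x_2: no divisor's leading term divides it; move -\tfrac{7}{3}x_2 to the remainder.
  leading term 1: no divisor's leading term divides it; move 8 to the remainder.
  remainder 2x_1 + x_2^{2} - \tfrac{7}{3}x_2 + 8 ≠ 0; add h_4 = 2x_1 + x_2^{2} - \tfrac{7}{3}x_2 + 8 to the basis.

S(f_1,f_3): lcm = x_1^{2}. S = \tfrac{3}{4}x_1x_2 + \tfrac{2}{3}x_1 + \tfrac{3}{2}x_2 + \tfrac{121}{12}.
  leading term x_1x_2: subtract (-\tfrac{1}{4})·f_2 from \tfrac{3}{4}x_1x_2 + \tfrac{2}{3}x_1 + \tfrac{3}{2}x_2 + \tfrac{121}{12} → \tfrac{19}{6}x_1 + \tfrac{9}{4}x_2 + \tfrac{109}{12}
  leading term x_1: subtract (\tfrac{19}{12})·h_4 from \tfrac{19}{6}x_1 + \tfrac{9}{4}x_2 + \tfrac{109}{12} → -\tfrac{19}{12}x_2^{2} + \tfrac{107}{18}x_2 - \tfrac{43}{12}
  leading term x_2^{2}: no divisor's leading term divides it; move -\tfrac{19}{12}x_2^{2} to the remainder.
  leading term x_2: no divisor's leading term divides it; move \tfrac{107}{18}x_2 to the remainder.
  leading term 1: no divisor's leading term divides it; move -\tfrac{43}{12} to the remainder.
  remainder -\tfrac{19}{12}x_2^{2} + \tfrac{107}{18}x_2 - \tfrac{43}{12} ≠ 0; add h_5 = -\tfrac{19}{12}x_2^{2} + \tfrac{107}{18}x_2 - \tfrac{43}{12} to the basis.

S(f_2,f_3): lcm = x_1^{2}x_2. S = -\tfrac{10}{3}x_1^{2} - \tfrac{3}{4}x_1x_2^{2} + \tfrac{4}{3}x_1 + 2x_2^{2} + \tfrac{51}{4}x_2.
  leading term x_1^{2}: subtract (-\tfrac{5}{9})·f_1 from -\tfrac{10}{3}x_1^{2} - \tfrac{3}{4}x_1x_2^{2} + \tfrac{4}{3}x_1 + 2x_2^{2} + \tfrac{51}{4}x_2 → -\tfrac{3}{4}x_1x_2^{2} + 5x_1x_2 + \tfrac{2}{9}x_1 + 2x_2^{2} + \tfrac{133}{12}x_2 - \tfrac{80}{9}
  leading term x_1x_2^{2}: subtract (\tfrac{1}{4}x_2)·f_2 from -\tfrac{3}{4}x_1x_2^{2} + 5x_1x_2 + \tfrac{2}{9}x_1 + 2x_2^{2} + \tfrac{133}{12}x_2 - \tfrac{80}{9} → \tfrac{5}{2}x_1x_2 + \tfrac{2}{9}x_1 + \tfrac{5}{4}x_2^{2} + \tfrac{145}{12}x_2 - \tfrac{80}{9}
  leading term x_1x_2: subtract (-\tfrac{5}{6})·f_2 from \tfrac{5}{2}x_1x_2 + \tfrac{2}{9}x_1 + \tfrac{5}{4}x_2^{2} + \tfrac{145}{12}x_2 - \tfrac{80}{9} → \tfrac{77}{9}x_1 + \tfrac{5}{4}x_2^{2} + \tfrac{175}{12}x_2 - \tfrac{110}{9}
  leading term x_1: subtract (\tfrac{77}{18})·h_4 from \tfrac{77}{9}x_1 + \tfrac{5}{4}x_2^{2} + \tfrac{175}{12}x_2 - \tfrac{110}{9} → -\tfrac{109}{36}x_2^{2} + \tfrac{2653}{108}x_2 - \tfrac{418}{9}
  leading term x_2^{2}: subtract (\tfrac{109}{57})·h_5 from -\tfrac{109}{36}x_2^{2} + \tfrac{2653}{108}x_2 - \tfrac{418}{9} → \tfrac{1003}{76}x_2 - \tfrac{3009}{76}
  leading term x_2: no divisor's leading term divides it; move \tfrac{1003}{76}x_2 to the remainder.
  leading term 1: no divisor's leading term divides it; move -\tfrac{3009}{76} to the remainder.
  remainder \tfrac{1003}{76}x_2 - \tfrac{3009}{76} ≠ 0; add h_6 = \tfrac{1003}{76}x_2 - \tfrac{3009}{76} to the basis.

The other S-polynomials (S(f_1,h_4), S(f_2,h_4), S(f_3,h_4), S(f_1,h_5), S(f_2,h_5), S(f_3,h_5), S(h_4,h_5), S(f_1,h_6), S(f_2,h_6), S(f_3,h_6), S(h_4,h_6), S(h_5,h_6)) all reduce to 0 modulo the current basis, so we have a Gröbner basis.
Inter-reduce: drop elements whose leading term is divisible by another's, tail-reduce, and make monic.
Reduced Gröbner basis: {x_1 + 5, x_2 - 3}.

The lex basis is triangular: the last element involves only x_2. Solving x_2 - 3 = 0 gives x_2 ∈ {3}; substituting each value into the earlier elements determines the remaining variables.
  x_2 = 3: the earlier basis element becomes x_1 + 5 = 0, giving x_1 = -5 — point (-5, 3).

{(-5, 3)}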